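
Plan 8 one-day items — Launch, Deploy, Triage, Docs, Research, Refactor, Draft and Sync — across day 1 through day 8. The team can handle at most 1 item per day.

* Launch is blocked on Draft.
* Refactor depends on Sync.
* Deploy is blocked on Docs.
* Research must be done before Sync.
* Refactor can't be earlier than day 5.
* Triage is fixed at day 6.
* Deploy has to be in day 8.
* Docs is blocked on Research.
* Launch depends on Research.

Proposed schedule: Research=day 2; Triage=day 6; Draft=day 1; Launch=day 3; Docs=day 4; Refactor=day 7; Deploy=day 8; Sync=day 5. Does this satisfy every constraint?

Valid

Deploy has to be in day 8 — holds.
Launch is blocked on Draft — holds.
Refactor can't be earlier than day 5 — holds.
Launch depends on Research — holds.
Refactor depends on Sync — holds.
Deploy is blocked on Docs — holds.
Research must be done before Sync — holds.
The team can handle at most 1 item per day — holds.
Docs is blocked on Research — holds.
Triage is fixed at day 6 — holds.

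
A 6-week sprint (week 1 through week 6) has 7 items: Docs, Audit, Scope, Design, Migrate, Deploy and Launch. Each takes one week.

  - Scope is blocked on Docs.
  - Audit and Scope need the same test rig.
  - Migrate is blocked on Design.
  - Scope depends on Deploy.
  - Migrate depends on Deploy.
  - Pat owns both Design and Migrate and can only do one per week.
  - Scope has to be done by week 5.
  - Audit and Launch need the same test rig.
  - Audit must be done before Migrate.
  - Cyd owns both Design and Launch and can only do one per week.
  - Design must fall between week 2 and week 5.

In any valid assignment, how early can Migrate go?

week 3

Precedence pushes Migrate to at least week 3.
Migrate at week 3 is achievable: Migrate -> week 3, Audit -> week 1, Deploy -> week 1, Design -> week 2, Launch -> week 3, Docs -> week 1, Scope -> week 2.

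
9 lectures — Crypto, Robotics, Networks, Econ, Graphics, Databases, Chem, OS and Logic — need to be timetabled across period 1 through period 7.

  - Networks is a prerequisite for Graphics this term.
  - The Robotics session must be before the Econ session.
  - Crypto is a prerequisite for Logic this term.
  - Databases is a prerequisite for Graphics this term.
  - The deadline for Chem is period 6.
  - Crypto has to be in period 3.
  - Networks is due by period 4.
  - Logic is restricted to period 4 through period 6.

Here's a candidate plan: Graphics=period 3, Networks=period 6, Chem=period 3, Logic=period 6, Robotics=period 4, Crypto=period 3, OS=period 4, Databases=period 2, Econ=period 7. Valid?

Networks is a prerequisite for Graphics this term — violated.
The Robotics session must be before the Econ session — holds.
Logic is restricted to period 4 through period 6 — holds.
Databases is a prerequisite for Graphics this term — holds.
Crypto has to be in period 3 — holds.
Networks is due by period 4 — violated.
Crypto is a prerequisite for Logic this term — holds.
The deadline for Chem is period 6 — holds.

Invalid. Networks is due by period 4.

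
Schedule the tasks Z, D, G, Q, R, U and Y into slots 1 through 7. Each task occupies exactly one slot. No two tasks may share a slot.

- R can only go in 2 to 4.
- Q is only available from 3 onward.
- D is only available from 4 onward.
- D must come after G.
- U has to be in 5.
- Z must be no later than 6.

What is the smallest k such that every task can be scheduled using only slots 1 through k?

7

The precedence chain requires at least 2 distinct slots.
With at most 1 per slot and 7 tasks, at least 7 slots are needed.
U can't be placed before 5, so the schedule must run through at least slot 5.
7 works (last occupied slot: 7): for example U=5; R=2; Z=6; Q=3; D=4; Y=7; G=1.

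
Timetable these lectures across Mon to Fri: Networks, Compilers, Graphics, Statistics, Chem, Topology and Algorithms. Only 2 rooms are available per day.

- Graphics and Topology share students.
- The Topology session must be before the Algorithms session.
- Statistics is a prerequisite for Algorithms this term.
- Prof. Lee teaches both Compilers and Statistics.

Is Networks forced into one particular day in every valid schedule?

No

Networks can be Mon (e.g. Graphics -> Wed, Compilers -> Tue, Chem -> Thu, Networks -> Mon, Statistics -> Mon, Algorithms -> Wed, Topology -> Tue) or Tue (e.g. Statistics=Mon, Networks=Tue, Graphics=Wed, Compilers=Wed, Algorithms=Tue, Chem=Thu, Topology=Mon).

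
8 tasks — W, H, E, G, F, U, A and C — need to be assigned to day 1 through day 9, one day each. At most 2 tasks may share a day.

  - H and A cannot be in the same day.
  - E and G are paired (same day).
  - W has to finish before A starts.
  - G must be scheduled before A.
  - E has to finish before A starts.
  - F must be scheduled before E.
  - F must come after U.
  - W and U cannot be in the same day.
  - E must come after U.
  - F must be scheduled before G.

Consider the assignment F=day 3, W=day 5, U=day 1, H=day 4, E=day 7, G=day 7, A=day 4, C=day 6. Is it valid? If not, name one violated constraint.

Invalid. H and A cannot be in the same day.

E and G are paired (same day) — holds.
F must be scheduled before G — holds.
E has to finish before A starts — violated.
H and A cannot be in the same day — violated.
E must come after U — holds.
At most 2 tasks may share a day — holds.
F must be scheduled before E — holds.
W has to finish before A starts — violated.
W and U cannot be in the same day — holds.
G must be scheduled before A — violated.
F must come after U — holds.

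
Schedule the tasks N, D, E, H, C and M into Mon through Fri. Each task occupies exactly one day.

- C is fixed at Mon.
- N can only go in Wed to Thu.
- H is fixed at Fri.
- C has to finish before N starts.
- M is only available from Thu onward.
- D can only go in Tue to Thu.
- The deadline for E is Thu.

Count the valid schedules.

Splitting on N: it can be Wed (24), Thu (24). Listing each branch's schedules as (D, E, H, C, M):
N=Wed: (Tue,Mon,Fri,Mon,Thu) (Tue,Mon,Fri,Mon,Fri) (Tue,Tue,Fri,Mon,Thu) (Tue,Tue,Fri,Mon,Fri) (Tue,Wed,Fri,Mon,Thu) (Tue,Wed,Fri,Mon,Fri) (Tue,Thu,Fri,Mon,Thu) (Tue,Thu,Fri,Mon,Fri) (Wed,Mon,Fri,Mon,Thu) (Wed,Mon,Fri,Mon,Fri) (Wed,Tue,Fri,Mon,Thu) (Wed,Tue,Fri,Mon,Fri) (Wed,Wed,Fri,Mon,Thu) (Wed,Wed,Fri,Mon,Fri) (Wed,Thu,Fri,Mon,Thu) (Wed,Thu,Fri,Mon,Fri) (Thu,Mon,Fri,Mon,Thu) (Thu,Mon,Fri,Mon,Fri) (Thu,Tue,Fri,Mon,Thu) (Thu,Tue,Fri,Mon,Fri) (Thu,Wed,Fri,Mon,Thu) (Thu,Wed,Fri,Mon,Fri) (Thu,Thu,Fri,Mon,Thu) (Thu,Thu,Fri,Mon,Fri) — 24.
N=Thu: (Tue,Mon,Fri,Mon,Thu) (Tue,Mon,Fri,Mon,Fri) (Tue,Tue,Fri,Mon,Thu) (Tue,Tue,Fri,Mon,Fri) (Tue,Wed,Fri,Mon,Thu) (Tue,Wed,Fri,Mon,Fri) (Tue,Thu,Fri,Mon,Thu) (Tue,Thu,Fri,Mon,Fri) (Wed,Mon,Fri,Mon,Thu) (Wed,Mon,Fri,Mon,Fri) (Wed,Tue,Fri,Mon,Thu) (Wed,Tue,Fri,Mon,Fri) (Wed,Wed,Fri,Mon,Thu) (Wed,Wed,Fri,Mon,Fri) (Wed,Thu,Fri,Mon,Thu) (Wed,Thu,Fri,Mon,Fri) (Thu,Mon,Fri,Mon,Thu) (Thu,Mon,Fri,Mon,Fri) (Thu,Tue,Fri,Mon,Thu) (Thu,Tue,Fri,Mon,Fri) (Thu,Wed,Fri,Mon,Thu) (Thu,Wed,Fri,Mon,Fri) (Thu,Thu,Fri,Mon,Thu) (Thu,Thu,Fri,Mon,Fri) — 24.
Summing: 24 + 24 = 48.

48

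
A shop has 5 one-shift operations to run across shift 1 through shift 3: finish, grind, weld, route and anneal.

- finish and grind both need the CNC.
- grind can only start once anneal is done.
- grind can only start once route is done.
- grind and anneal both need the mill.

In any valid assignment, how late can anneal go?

shift 2

Downstream work caps anneal at shift 2.
anneal at shift 2 is achievable: weld=shift 1; route=shift 1; anneal=shift 2; grind=shift 3; finish=shift 1.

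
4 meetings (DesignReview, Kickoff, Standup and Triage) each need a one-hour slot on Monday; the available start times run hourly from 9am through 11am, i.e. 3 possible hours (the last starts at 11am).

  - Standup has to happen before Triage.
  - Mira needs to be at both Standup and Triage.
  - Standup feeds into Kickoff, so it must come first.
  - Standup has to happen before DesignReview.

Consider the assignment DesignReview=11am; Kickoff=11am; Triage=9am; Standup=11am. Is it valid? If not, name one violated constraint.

Standup has to happen before DesignReview — violated.
Standup has to happen before Triage — violated.
Standup feeds into Kickoff, so it must come first — violated.
Mira needs to be at both Standup and Triage — holds.

No. Standup has to happen before Triage is not satisfied.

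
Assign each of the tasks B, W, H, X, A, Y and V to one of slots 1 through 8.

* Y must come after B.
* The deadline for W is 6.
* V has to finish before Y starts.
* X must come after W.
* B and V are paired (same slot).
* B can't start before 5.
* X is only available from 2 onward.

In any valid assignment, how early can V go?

V must be in the same slot as B, which can't be before 5, so V is at least 5; downstream work caps V at 7.
V at 5 is achievable: A=1; H=1; W=1; B=5; X=2; V=5; Y=6.

5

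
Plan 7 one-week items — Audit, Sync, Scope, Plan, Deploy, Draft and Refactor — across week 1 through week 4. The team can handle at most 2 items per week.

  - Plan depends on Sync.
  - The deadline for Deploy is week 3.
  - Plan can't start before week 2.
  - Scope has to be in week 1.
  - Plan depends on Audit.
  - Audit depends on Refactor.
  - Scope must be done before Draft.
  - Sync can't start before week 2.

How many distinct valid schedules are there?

Splitting on Audit: it can be week 2 (7), week 3 (12). Listing each branch's schedules as (Sync, Scope, Plan, Deploy, Draft, Refactor) by week number:
Audit=week 2: (2,1,3,3,4,1) (2,1,4,3,3,1) (2,1,4,3,4,1) (3,1,4,2,3,1) (3,1,4,2,4,1) (3,1,4,3,2,1) (3,1,4,3,4,1) — 7.
Audit=week 3: (2,1,4,1,3,2) (2,1,4,1,4,2) (2,1,4,2,3,1) (2,1,4,2,4,1) (2,1,4,3,2,1) (2,1,4,3,4,1) (2,1,4,3,4,2) (3,1,4,1,2,2) (3,1,4,1,4,2) (3,1,4,2,2,1) (3,1,4,2,4,1) (3,1,4,2,4,2) — 12.
Summing: 7 + 12 = 19.

19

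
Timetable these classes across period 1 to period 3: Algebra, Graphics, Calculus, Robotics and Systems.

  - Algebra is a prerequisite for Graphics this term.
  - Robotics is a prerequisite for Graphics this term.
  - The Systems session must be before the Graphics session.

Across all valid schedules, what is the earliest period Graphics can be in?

Precedence pushes Graphics to at least period 2.
Graphics at period 2 is achievable: Calculus=period 1, Algebra=period 1, Graphics=period 2, Systems=period 1, Robotics=period 1.

period 2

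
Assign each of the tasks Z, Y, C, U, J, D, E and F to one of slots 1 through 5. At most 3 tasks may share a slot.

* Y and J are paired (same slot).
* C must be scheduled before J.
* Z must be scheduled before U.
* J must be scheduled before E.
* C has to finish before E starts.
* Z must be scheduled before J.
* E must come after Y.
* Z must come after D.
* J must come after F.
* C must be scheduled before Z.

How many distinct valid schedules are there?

Splitting on Z: it can be 2 (21), 3 (24). Listing each branch's schedules as (Y, C, U, J, D, E, F):
Z=2: (3,1,3,3,1,4,1) (3,1,3,3,1,4,2) (3,1,3,3,1,5,1) (3,1,3,3,1,5,2) (3,1,4,3,1,4,1) (3,1,4,3,1,4,2) (3,1,4,3,1,5,1) (3,1,4,3,1,5,2) (3,1,5,3,1,4,1) (3,1,5,3,1,4,2) (3,1,5,3,1,5,1) (3,1,5,3,1,5,2) (4,1,3,4,1,5,1) (4,1,3,4,1,5,2) (4,1,3,4,1,5,3) (4,1,4,4,1,5,1) (4,1,4,4,1,5,2) (4,1,4,4,1,5,3) (4,1,5,4,1,5,1) (4,1,5,4,1,5,2) (4,1,5,4,1,5,3) — 21.
Z=3: (4,1,4,4,1,5,1) (4,1,4,4,1,5,2) (4,1,4,4,1,5,3) (4,1,4,4,2,5,1) (4,1,4,4,2,5,2) (4,1,4,4,2,5,3) (4,1,5,4,1,5,1) (4,1,5,4,1,5,2) (4,1,5,4,1,5,3) (4,1,5,4,2,5,1) (4,1,5,4,2,5,2) (4,1,5,4,2,5,3) (4,2,4,4,1,5,1) (4,2,4,4,1,5,2) (4,2,4,4,1,5,3) (4,2,4,4,2,5,1) (4,2,4,4,2,5,2) (4,2,4,4,2,5,3) (4,2,5,4,1,5,1) (4,2,5,4,1,5,2) (4,2,5,4,1,5,3) (4,2,5,4,2,5,1) (4,2,5,4,2,5,2) (4,2,5,4,2,5,3) — 24.
Summing: 21 + 24 = 45.

45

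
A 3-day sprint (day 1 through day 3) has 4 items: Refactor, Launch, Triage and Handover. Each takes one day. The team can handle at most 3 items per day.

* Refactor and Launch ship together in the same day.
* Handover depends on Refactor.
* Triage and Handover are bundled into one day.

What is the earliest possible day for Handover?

day 2

Precedence pushes Handover to at least day 2.
Handover at day 2 is achievable: Refactor=day 1; Launch=day 1; Triage=day 2; Handover=day 2.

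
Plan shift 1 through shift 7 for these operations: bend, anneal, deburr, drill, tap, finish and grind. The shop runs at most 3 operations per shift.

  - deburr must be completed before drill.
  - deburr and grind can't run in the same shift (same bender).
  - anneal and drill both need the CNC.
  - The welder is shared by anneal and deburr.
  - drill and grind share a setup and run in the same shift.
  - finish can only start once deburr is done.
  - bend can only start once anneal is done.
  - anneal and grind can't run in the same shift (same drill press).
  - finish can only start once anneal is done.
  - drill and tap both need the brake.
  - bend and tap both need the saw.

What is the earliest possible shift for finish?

shift 3

Precedence pushes finish to at least shift 2.
finish at shift 3 is achievable: finish in shift 3, anneal in shift 1, drill in shift 3, deburr in shift 2, bend in shift 2, grind in shift 3, tap in shift 1.
Nothing earlier works — the conflict and capacity constraints rule out every shift before shift 3.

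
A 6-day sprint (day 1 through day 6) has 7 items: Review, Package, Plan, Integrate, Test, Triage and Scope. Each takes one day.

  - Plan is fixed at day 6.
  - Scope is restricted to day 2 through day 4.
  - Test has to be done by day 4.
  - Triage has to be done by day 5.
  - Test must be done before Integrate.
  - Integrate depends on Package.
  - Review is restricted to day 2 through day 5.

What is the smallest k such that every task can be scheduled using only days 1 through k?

6 days

The precedence chain requires at least 2 distinct days.
Plan can't be placed before day 6, so the schedule must run through at least day 6.
6 works (last occupied day: day 6): for example Plan -> day 6, Integrate -> day 2, Package -> day 1, Scope -> day 2, Triage -> day 1, Test -> day 1, Review -> day 2.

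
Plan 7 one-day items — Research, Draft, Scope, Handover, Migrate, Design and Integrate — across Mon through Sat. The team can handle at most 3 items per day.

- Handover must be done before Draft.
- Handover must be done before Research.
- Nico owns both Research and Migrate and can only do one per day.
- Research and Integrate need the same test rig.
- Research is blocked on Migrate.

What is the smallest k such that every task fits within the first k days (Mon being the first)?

3

The precedence chain requires at least 2 distinct days.
With at most 3 per day and 7 tasks, at least 3 days are needed.
3 works (last occupied day: Wed): for example Design=Tue, Integrate=Wed, Handover=Mon, Research=Tue, Scope=Mon, Migrate=Mon, Draft=Tue.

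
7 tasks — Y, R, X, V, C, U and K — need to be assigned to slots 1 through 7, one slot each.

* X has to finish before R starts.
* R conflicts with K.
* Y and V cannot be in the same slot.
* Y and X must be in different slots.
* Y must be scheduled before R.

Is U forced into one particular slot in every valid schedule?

No

U can be 1 (e.g. R in 3; V in 2; Y in 1; C in 1; U in 1; K in 1; X in 2) or 2 (e.g. K=1, Y=1, C=1, U=2, X=2, R=3, V=2).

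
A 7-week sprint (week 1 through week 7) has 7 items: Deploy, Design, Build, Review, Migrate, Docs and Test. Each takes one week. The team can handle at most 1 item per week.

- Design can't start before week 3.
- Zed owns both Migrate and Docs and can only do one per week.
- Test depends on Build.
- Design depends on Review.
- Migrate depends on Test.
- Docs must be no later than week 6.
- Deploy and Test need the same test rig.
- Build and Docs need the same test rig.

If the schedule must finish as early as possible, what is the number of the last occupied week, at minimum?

The precedence chain requires at least 3 distinct weeks.
With at most 1 per week and 7 tasks, at least 7 weeks are needed.
7 works (last occupied week: week 7): for example Deploy=week 7, Build=week 4, Test=week 5, Docs=week 1, Review=week 2, Migrate=week 6, Design=week 3.

week 7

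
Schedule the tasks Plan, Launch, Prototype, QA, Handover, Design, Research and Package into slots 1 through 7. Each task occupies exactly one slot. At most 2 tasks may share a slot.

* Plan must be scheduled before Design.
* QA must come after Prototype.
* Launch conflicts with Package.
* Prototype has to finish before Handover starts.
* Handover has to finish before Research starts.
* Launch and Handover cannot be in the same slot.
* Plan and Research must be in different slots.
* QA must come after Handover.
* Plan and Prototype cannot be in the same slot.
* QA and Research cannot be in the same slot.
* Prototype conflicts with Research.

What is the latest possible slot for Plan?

6

Downstream work caps Plan at 6.
Plan at 6 is achievable: Handover in 2; Design in 7; Prototype in 1; Plan in 6; Launch in 1; Research in 4; QA in 3; Package in 2.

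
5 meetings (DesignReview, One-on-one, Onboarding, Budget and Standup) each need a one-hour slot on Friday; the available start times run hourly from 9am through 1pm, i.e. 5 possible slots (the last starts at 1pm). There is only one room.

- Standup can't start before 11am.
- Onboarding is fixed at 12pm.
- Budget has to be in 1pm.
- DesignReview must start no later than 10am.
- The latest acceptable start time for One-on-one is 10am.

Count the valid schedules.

Enumerating: DesignReview in 9am; Standup in 11am; One-on-one in 10am; Budget in 1pm; Onboarding in 12pm | DesignReview -> 10am, Onboarding -> 12pm, Budget -> 1pm, Standup -> 11am, One-on-one -> 9am.

2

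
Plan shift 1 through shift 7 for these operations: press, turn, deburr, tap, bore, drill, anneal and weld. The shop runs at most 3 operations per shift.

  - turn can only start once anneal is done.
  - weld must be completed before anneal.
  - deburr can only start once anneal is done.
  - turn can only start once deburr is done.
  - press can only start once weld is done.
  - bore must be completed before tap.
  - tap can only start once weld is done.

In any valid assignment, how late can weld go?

shift 4

Downstream work caps weld at shift 4.
weld at shift 4 is achievable: anneal in shift 5, turn in shift 7, deburr in shift 6, tap in shift 5, press in shift 5, bore in shift 1, drill in shift 1, weld in shift 4.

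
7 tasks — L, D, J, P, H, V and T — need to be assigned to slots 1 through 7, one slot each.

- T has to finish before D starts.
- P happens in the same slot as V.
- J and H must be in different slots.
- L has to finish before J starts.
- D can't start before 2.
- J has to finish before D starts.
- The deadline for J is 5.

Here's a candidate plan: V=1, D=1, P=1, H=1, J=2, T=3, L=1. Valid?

L has to finish before J starts — holds.
The deadline for J is 5 — holds.
J has to finish before D starts — violated.
P happens in the same slot as V — holds.
J and H must be in different slots — holds.
D can't start before 2 — violated.
T has to finish before D starts — violated.

Invalid. T has to finish before D starts.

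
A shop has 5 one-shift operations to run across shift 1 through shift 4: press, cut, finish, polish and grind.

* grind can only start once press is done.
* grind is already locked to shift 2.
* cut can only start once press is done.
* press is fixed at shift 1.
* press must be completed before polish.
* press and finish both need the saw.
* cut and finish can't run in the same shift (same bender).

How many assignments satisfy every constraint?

Splitting on cut: it can be shift 2 (6), shift 3 (6), shift 4 (6). Listing each branch's schedules as (press, finish, polish, grind) by shift number:
cut=shift 2: (1,3,2,2) (1,3,3,2) (1,3,4,2) (1,4,2,2) (1,4,3,2) (1,4,4,2) — 6.
cut=shift 3: (1,2,2,2) (1,2,3,2) (1,2,4,2) (1,4,2,2) (1,4,3,2) (1,4,4,2) — 6.
cut=shift 4: (1,2,2,2) (1,2,3,2) (1,2,4,2) (1,3,2,2) (1,3,3,2) (1,3,4,2) — 6.
Summing: 6 + 6 + 6 = 18.

18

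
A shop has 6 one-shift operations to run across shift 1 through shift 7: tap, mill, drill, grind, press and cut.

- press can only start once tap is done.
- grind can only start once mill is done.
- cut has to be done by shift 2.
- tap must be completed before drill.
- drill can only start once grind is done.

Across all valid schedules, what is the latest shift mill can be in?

shift 5

Downstream work caps mill at shift 5.
mill at shift 5 is achievable: press -> shift 2, drill -> shift 7, mill -> shift 5, tap -> shift 1, grind -> shift 6, cut -> shift 1.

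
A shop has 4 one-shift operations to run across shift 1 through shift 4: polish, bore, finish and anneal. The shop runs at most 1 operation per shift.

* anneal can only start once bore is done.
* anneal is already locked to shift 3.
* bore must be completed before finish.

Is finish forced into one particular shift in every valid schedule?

No

finish can be shift 2 (e.g. bore in shift 1, finish in shift 2, polish in shift 4, anneal in shift 3) or shift 4 (e.g. polish in shift 2; bore in shift 1; finish in shift 4; anneal in shift 3).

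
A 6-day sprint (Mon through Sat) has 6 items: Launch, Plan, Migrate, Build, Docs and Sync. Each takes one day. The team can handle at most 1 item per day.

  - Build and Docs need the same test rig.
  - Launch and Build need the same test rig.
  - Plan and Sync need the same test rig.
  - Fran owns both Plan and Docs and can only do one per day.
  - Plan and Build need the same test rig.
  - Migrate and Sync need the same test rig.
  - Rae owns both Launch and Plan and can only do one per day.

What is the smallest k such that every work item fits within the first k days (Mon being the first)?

6

With at most 1 per day and 6 work items, at least 6 days are needed.
6 works (last occupied day: Sat): for example Plan -> Tue; Migrate -> Wed; Docs -> Fri; Sync -> Sat; Launch -> Mon; Build -> Thu.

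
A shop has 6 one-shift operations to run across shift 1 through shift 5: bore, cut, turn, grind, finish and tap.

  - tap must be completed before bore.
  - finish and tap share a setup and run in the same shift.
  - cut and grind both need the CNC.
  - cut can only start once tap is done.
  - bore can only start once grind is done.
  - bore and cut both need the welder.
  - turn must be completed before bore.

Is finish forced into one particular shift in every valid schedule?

finish can be shift 1 (e.g. grind -> shift 1, cut -> shift 3, bore -> shift 2, finish -> shift 1, tap -> shift 1, turn -> shift 1) or shift 2 (e.g. tap=shift 2; grind=shift 1; turn=shift 1; finish=shift 2; bore=shift 3; cut=shift 4).

No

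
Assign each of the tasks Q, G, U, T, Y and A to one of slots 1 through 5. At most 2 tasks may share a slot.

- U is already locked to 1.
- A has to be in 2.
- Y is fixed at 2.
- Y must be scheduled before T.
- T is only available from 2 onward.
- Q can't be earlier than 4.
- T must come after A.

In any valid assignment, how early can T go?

T is available from 2; precedence pushes T to at least 3.
T at 3 is achievable: Y -> 2; A -> 2; Q -> 4; U -> 1; T -> 3; G -> 1.

3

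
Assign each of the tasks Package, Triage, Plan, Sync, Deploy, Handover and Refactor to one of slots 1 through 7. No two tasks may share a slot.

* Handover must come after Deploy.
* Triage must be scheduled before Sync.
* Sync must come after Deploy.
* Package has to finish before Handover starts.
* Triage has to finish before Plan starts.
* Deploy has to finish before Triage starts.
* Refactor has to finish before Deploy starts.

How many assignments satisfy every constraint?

36

Splitting on Triage: it can be 3 (12), 4 (18), 5 (6). Listing each branch's schedules as (Package, Plan, Sync, Deploy, Handover, Refactor):
Triage=3: (4,5,6,2,7,1) (4,5,7,2,6,1) (4,6,5,2,7,1) (4,6,7,2,5,1) (4,7,5,2,6,1) (4,7,6,2,5,1) (5,4,6,2,7,1) (5,4,7,2,6,1) (5,6,4,2,7,1) (5,7,4,2,6,1) (6,4,5,2,7,1) (6,5,4,2,7,1) — 12.
Triage=4: (1,5,6,3,7,2) (1,5,7,3,6,2) (1,6,5,3,7,2) (1,6,7,3,5,2) (1,7,5,3,6,2) (1,7,6,3,5,2) (2,5,6,3,7,1) (2,5,7,3,6,1) (2,6,5,3,7,1) (2,6,7,3,5,1) (2,7,5,3,6,1) (2,7,6,3,5,1) (3,5,6,2,7,1) (3,5,7,2,6,1) (3,6,5,2,7,1) (3,6,7,2,5,1) (3,7,5,2,6,1) (3,7,6,2,5,1) — 18.
Triage=5: (1,6,7,3,4,2) (1,7,6,3,4,2) (2,6,7,3,4,1) (2,7,6,3,4,1) (3,6,7,2,4,1) (3,7,6,2,4,1) — 6.
Summing: 12 + 18 + 6 = 36.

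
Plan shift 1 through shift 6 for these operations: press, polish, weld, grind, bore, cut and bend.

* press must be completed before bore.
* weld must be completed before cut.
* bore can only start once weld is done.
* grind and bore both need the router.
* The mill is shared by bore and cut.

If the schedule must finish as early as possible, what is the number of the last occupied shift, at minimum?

3

The precedence chain requires at least 2 distinct shifts.
Could 2 shifts be enough, i.e. nothing placed later than shift 2? No: bore must come after weld (at shift 1 or later) → {shift 2}; weld must come before bore (at shift 2 or earlier) → {shift 1}; cut must come after weld (at shift 1 or later) → {shift 2}; cut can't share with bore (shift 2) → nothing is left.
So 2 shifts is not enough.
3 works (last occupied shift: shift 3): for example cut=shift 3; weld=shift 1; press=shift 1; bend=shift 1; polish=shift 1; grind=shift 1; bore=shift 2.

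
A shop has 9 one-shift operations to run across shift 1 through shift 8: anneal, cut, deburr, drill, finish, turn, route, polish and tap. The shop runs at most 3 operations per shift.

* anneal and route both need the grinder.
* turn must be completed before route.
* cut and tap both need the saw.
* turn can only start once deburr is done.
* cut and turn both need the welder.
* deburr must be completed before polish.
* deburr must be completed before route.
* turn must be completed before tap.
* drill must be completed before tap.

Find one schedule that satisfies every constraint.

route -> shift 3, drill -> shift 1, cut -> shift 4, turn -> shift 2, finish -> shift 2, polish -> shift 2, deburr -> shift 1, tap -> shift 3, anneal -> shift 1

Checking: deburr(shift 1) before route(shift 3); turn(shift 2) before tap(shift 3); deburr(shift 1) before turn(shift 2); drill(shift 1) before tap(shift 3); deburr(shift 1) before polish(shift 2); turn(shift 2) before route(shift 3); cut(shift 4) != tap(shift 3); cut(shift 4) != turn(shift 2); anneal(shift 1) != route(shift 3); max 3 per shift (cap 3).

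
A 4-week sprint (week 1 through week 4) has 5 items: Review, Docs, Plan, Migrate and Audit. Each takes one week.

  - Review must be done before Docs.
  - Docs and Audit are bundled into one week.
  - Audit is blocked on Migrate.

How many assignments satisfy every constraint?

Splitting on Review: it can be week 1 (24), week 2 (20), week 3 (12). Listing each branch's schedules as (Docs, Plan, Migrate, Audit) by week number:
Review=week 1: (2,1,1,2) (2,2,1,2) (2,3,1,2) (2,4,1,2) (3,1,1,3) (3,1,2,3) (3,2,1,3) (3,2,2,3) (3,3,1,3) (3,3,2,3) (3,4,1,3) (3,4,2,3) (4,1,1,4) (4,1,2,4) (4,1,3,4) (4,2,1,4) (4,2,2,4) (4,2,3,4) (4,3,1,4) (4,3,2,4) (4,3,3,4) (4,4,1,4) (4,4,2,4) (4,4,3,4) — 24.
Review=week 2: (3,1,1,3) (3,1,2,3) (3,2,1,3) (3,2,2,3) (3,3,1,3) (3,3,2,3) (3,4,1,3) (3,4,2,3) (4,1,1,4) (4,1,2,4) (4,1,3,4) (4,2,1,4) (4,2,2,4) (4,2,3,4) (4,3,1,4) (4,3,2,4) (4,3,3,4) (4,4,1,4) (4,4,2,4) (4,4,3,4) — 20.
Review=week 3: (4,1,1,4) (4,1,2,4) (4,1,3,4) (4,2,1,4) (4,2,2,4) (4,2,3,4) (4,3,1,4) (4,3,2,4) (4,3,3,4) (4,4,1,4) (4,4,2,4) (4,4,3,4) — 12.
Summing: 24 + 20 + 12 = 56.

56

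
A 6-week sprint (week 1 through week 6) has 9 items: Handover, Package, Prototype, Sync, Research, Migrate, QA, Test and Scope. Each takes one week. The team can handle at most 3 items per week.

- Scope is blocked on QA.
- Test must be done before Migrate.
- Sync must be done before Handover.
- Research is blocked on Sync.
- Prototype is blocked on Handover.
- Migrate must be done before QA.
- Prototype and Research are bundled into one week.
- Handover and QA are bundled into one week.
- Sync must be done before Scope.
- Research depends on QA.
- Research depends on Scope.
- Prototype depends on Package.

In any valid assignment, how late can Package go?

week 5

Downstream work caps Package at week 5.
Package at week 5 is achievable: Test in week 1; Package in week 5; Sync in week 1; QA in week 3; Research in week 6; Prototype in week 6; Migrate in week 2; Scope in week 4; Handover in week 3.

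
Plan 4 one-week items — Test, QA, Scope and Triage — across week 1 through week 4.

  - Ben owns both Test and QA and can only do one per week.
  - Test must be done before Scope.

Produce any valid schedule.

Scope=week 2; Test=week 1; QA=week 2; Triage=week 1

Checking: Test(week 1) before Scope(week 2); Test(week 1) != QA(week 2).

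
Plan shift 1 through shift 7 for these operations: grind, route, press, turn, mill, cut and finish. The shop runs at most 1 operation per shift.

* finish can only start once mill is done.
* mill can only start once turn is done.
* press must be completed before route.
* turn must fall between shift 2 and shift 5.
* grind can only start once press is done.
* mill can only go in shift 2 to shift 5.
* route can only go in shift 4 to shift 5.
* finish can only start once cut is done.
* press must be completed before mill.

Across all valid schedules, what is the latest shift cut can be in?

Downstream work caps cut at shift 6.
cut at shift 6 is achievable: mill -> shift 3; turn -> shift 2; cut -> shift 6; route -> shift 4; press -> shift 1; finish -> shift 7; grind -> shift 5.

shift 6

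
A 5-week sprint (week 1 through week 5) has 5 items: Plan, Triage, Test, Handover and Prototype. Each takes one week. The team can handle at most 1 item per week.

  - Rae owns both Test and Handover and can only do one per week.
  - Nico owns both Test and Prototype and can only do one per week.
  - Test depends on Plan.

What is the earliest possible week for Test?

week 2

Precedence pushes Test to at least week 2.
Test at week 2 is achievable: Triage=week 3, Prototype=week 5, Handover=week 4, Plan=week 1, Test=week 2.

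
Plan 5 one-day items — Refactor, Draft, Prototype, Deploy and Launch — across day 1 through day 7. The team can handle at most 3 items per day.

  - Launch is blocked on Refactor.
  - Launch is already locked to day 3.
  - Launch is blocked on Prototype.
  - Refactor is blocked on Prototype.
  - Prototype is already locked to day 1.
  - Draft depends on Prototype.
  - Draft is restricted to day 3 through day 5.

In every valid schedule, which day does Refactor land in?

day 2

Prototype is fixed at day 1 and must come before Refactor, so Refactor is at least day 2.
Launch is fixed at day 3 and must come after Refactor, so Refactor is at most day 2.
So Refactor must be day 2.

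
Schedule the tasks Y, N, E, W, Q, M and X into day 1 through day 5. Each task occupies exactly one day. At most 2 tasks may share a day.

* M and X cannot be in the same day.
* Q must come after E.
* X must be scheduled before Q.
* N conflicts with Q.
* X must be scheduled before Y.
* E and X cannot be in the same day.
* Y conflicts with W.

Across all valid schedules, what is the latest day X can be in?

Downstream work caps X at day 4.
X at day 4 is achievable: W -> day 2; Q -> day 5; M -> day 2; Y -> day 5; N -> day 1; X -> day 4; E -> day 1.

day 4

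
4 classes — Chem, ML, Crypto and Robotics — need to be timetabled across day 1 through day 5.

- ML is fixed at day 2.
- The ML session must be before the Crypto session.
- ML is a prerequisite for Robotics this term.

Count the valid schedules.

Splitting on Chem: it can be day 1 (9), day 2 (9), day 3 (9), day 4 (9), day 5 (9). Listing each branch's schedules as (ML, Crypto, Robotics) by day number:
Chem=day 1: (2,3,3) (2,3,4) (2,3,5) (2,4,3) (2,4,4) (2,4,5) (2,5,3) (2,5,4) (2,5,5) — 9.
Chem=day 2: (2,3,3) (2,3,4) (2,3,5) (2,4,3) (2,4,4) (2,4,5) (2,5,3) (2,5,4) (2,5,5) — 9.
Chem=day 3: (2,3,3) (2,3,4) (2,3,5) (2,4,3) (2,4,4) (2,4,5) (2,5,3) (2,5,4) (2,5,5) — 9.
Chem=day 4: (2,3,3) (2,3,4) (2,3,5) (2,4,3) (2,4,4) (2,4,5) (2,5,3) (2,5,4) (2,5,5) — 9.
Chem=day 5: (2,3,3) (2,3,4) (2,3,5) (2,4,3) (2,4,4) (2,4,5) (2,5,3) (2,5,4) (2,5,5) — 9.
Summing: 9 + 9 + 9 + 9 + 9 = 45.

45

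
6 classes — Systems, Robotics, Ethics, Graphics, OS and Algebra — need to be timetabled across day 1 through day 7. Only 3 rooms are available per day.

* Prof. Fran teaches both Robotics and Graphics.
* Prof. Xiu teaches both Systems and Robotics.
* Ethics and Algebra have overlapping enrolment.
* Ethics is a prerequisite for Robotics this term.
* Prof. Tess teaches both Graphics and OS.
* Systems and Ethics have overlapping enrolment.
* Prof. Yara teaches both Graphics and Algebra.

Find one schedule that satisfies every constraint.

Graphics in day 1; Algebra in day 2; Ethics in day 1; Robotics in day 2; OS in day 2; Systems in day 3

Checking: Ethics(day 1) before Robotics(day 2); Ethics(day 1) != Algebra(day 2); Robotics(day 2) != Graphics(day 1); Systems(day 3) != Robotics(day 2); Graphics(day 1) != Algebra(day 2); Graphics(day 1) != OS(day 2); Systems(day 3) != Ethics(day 1); max 3 per day (cap 3).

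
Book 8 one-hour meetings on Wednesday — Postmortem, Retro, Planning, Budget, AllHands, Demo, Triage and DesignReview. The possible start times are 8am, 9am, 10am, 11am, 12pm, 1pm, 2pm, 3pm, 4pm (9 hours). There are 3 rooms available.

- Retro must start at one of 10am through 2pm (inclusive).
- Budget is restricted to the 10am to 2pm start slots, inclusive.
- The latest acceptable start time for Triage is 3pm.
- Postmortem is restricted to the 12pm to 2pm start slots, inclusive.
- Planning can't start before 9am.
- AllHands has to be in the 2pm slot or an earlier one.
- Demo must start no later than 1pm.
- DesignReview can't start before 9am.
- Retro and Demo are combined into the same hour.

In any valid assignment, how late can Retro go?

Retro is available from 10am; Retro's own window allows nothing later than 2pm; Retro must be in the same hour as Demo, which can't be after 1pm, so Retro is at most 1pm.
Retro at 1pm is achievable: Planning=9am, Demo=1pm, DesignReview=9am, Triage=8am, Retro=1pm, AllHands=8am, Budget=10am, Postmortem=12pm.

1pm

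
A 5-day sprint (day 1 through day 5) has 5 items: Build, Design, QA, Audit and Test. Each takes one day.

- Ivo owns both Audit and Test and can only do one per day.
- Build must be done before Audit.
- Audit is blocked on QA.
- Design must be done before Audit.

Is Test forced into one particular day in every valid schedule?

No

Test can be day 1 (e.g. Test in day 1, QA in day 1, Design in day 1, Audit in day 2, Build in day 1) or day 2 (e.g. QA=day 1, Audit=day 3, Design=day 1, Test=day 2, Build=day 1).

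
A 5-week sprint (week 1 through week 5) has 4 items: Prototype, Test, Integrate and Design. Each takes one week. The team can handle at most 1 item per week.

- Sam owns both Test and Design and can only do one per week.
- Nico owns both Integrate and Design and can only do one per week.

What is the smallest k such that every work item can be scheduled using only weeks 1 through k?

4

With at most 1 per week and 4 work items, at least 4 weeks are needed.
4 works (last occupied week: week 4): for example Integrate=week 3, Prototype=week 1, Design=week 4, Test=week 2.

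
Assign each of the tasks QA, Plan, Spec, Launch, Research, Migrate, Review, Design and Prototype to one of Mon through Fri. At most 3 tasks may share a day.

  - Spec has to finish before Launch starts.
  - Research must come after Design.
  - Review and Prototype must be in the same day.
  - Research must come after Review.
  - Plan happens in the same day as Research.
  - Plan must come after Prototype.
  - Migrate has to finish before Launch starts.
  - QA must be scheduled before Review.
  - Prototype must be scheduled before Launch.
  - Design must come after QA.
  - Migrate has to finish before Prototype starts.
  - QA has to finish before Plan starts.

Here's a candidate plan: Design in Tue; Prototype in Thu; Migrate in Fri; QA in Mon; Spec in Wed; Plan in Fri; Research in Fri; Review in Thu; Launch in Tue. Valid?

No. Migrate has to finish before Launch starts is not satisfied.

QA has to finish before Plan starts — holds.
At most 3 tasks may share a day — holds.
Research must come after Review — holds.
Prototype must be scheduled before Launch — violated.
Spec has to finish before Launch starts — violated.
Migrate has to finish before Prototype starts — violated.
Research must come after Design — holds.
Plan happens in the same day as Research — holds.
Review and Prototype must be in the same day — holds.
Design must come after QA — holds.
Plan must come after Prototype — holds.
QA must be scheduled before Review — holds.
Migrate has to finish before Launch starts — violated.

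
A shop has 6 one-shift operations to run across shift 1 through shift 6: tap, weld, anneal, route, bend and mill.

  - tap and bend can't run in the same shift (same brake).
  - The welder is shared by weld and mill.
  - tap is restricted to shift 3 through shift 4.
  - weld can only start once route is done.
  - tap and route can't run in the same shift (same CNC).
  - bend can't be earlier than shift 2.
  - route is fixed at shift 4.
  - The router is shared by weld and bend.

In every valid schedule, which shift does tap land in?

tap's window is shift 3–shift 4.
route is fixed at shift 4, and tap can't share a shift with route.
So tap must be shift 3.

shift 3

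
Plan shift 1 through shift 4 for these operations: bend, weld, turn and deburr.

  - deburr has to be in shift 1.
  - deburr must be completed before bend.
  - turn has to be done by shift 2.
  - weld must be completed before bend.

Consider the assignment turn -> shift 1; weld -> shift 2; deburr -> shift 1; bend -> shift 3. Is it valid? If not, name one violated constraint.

Valid

turn has to be done by shift 2 — holds.
deburr must be completed before bend — holds.
weld must be completed before bend — holds.
deburr has to be in shift 1 — holds.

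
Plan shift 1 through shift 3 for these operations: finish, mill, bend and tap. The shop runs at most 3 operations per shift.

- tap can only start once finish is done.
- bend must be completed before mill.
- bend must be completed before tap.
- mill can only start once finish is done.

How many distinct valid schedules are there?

7

Splitting on finish: it can be shift 1 (5), shift 2 (2). Listing each branch's schedules as (mill, bend, tap) by shift number:
finish=shift 1: (2,1,2) (2,1,3) (3,1,2) (3,1,3) (3,2,3) — 5.
finish=shift 2: (3,1,3) (3,2,3) — 2.
Summing: 5 + 2 = 7.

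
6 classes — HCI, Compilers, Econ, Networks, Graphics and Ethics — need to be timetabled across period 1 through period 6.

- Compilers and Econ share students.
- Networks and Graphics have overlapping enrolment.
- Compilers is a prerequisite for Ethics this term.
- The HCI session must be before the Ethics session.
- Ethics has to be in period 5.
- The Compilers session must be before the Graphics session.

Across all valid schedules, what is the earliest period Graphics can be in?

Precedence pushes Graphics to at least period 2.
Graphics at period 2 is achievable: HCI=period 1; Compilers=period 1; Ethics=period 5; Networks=period 1; Econ=period 2; Graphics=period 2.

period 2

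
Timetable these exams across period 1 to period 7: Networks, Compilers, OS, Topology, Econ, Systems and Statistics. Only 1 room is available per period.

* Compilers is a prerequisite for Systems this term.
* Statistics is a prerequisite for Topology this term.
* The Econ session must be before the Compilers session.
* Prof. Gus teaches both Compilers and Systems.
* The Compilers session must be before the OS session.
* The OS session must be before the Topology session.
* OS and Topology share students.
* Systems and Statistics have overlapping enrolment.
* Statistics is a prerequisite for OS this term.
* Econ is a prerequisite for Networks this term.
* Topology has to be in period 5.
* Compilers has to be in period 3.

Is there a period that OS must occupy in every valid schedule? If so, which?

period 4

Compilers is fixed at period 3 and must come before OS, so OS is at least period 4.
Topology is fixed at period 5 and must come after OS, so OS is at most period 4.
So OS must be period 4.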